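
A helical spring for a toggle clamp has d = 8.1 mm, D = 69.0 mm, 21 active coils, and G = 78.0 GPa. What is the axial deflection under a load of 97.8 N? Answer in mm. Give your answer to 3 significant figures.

16.1 mm

k = Gd⁴/(8D³N_a) = (78.0×10³)(8.1⁴)/(8·69.0³·21) = 6.0838 N/mm
δ = F/k = 97.8 / 6.0838 = 16.075 mm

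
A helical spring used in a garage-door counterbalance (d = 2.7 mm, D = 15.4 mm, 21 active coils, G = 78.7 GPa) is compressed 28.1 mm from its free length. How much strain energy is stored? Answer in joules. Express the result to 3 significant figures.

k = Gd⁴/(8D³N_a) = (78.7×10³)(2.7⁴)/(8·15.4³·21) = 6.8165 N/mm
U = ½kδ² = 0.5 × 6.8165 × 28.1² = 2691.2 N·mm = 2.6912 J

2.69 J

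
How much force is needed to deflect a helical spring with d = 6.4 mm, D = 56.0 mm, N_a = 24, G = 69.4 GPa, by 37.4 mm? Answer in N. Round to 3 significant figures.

129 N

k = Gd⁴/(8D³N_a) = (69.4×10³)(6.4⁴)/(8·56.0³·24) = 3.4531 N/mm
F = k·δ = 3.4531 × 37.4 = 129.15 N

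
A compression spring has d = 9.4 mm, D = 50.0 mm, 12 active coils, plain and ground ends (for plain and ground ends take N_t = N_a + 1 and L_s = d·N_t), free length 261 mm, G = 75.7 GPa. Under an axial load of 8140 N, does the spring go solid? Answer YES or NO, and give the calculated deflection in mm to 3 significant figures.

k = Gd⁴/(8D³N_a) = (75.7×10³)(9.4⁴)/(8·50.0³·12) = 49.252 N/mm
N_t = 13; L_s = 9.4·13 = 122.2 mm; δ_solid = L₀ − L_s = 261 − 122.2 = 138.8 mm
δ = F/k = 8140/49.252 = 165.27 mm
δ ≥ δ_solid → spring goes solid

YES, δ = 165 mm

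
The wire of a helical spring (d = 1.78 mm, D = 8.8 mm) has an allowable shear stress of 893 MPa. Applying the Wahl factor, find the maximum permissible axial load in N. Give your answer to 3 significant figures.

171 N

C = D/d = 8.8/1.78 = 4.9438
K_W = (4C−1)/(4C−4) + 0.615/C = 18.775/15.775 + 0.1244 = 1.3146
τ_max = K·8FD/(πd³) → F_max = τ_allow·πd³/(8DK)
F_max = 893·π·1.78³/(8·8.8·1.3146) = 15822/92.546 = 170.96 N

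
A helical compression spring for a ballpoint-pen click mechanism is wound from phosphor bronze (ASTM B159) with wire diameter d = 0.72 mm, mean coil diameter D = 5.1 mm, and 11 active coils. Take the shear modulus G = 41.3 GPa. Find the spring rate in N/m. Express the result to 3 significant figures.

951 N/m

k = Gd⁴/(8D³N_a) = (41.3×10³ × 0.72⁴) / (8 × 5.1³ × 11)
  = 11098.9 / 11673.3 = 0.95079 N/mm = 950.79 N/m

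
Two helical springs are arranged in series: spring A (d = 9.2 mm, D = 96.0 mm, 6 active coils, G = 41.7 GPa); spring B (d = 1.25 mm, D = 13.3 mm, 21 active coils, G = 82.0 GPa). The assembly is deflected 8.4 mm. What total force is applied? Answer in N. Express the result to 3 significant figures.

3.97 N

k_A = Gd⁴/(8D³N_a) = (41.7×10³)(9.2⁴)/(8·96.0³·6) = 7.0345 N/mm
k_B = Gd⁴/(8D³N_a) = (82.0×10³)(1.25⁴)/(8·13.3³·21) = 0.50651 N/mm
Series: 1/k_eq = 1/7.0345 + 1/0.50651 = 2.1164; k_eq = 0.47249 N/mm
F = k_eq·δ = 0.47249·8.4 = 3.9689 N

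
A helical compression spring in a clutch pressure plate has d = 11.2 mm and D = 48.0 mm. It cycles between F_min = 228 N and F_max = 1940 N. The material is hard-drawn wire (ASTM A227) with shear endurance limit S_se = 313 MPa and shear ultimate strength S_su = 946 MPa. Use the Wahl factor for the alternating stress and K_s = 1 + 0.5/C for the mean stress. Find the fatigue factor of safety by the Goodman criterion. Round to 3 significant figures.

C = D/d = 48.0/11.2 = 4.2857; K_W = (4C−1)/(4C−4)+0.615/C = 1.3718; K_s = 1+0.5/C = 1.1167
F_a = (F_max−F_min)/2 = 856 N; F_m = (F_max+F_min)/2 = 1084 N
τ_a = K_W·8F_aD/(πd³) = 1.3718 × 74.473 = 102.16 MPa
τ_m = K_s·8F_mD/(πd³) = 1.1167 × 94.31 = 105.31 MPa
Goodman: 1/n_f = τ_a/S_se + τ_m/S_su = 102.16/313 + 105.31/946 = 0.32639 + 0.11132 = 0.43771
n_f = 1/0.43771 = 2.285

2.28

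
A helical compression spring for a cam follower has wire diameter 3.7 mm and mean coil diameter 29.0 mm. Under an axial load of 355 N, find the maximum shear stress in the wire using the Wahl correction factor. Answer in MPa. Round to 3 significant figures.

Spring index C = D/d = 29.0/3.7 = 7.8378
K_W = (4C−1)/(4C−4) + 0.615/C = 30.351/27.351 + 0.0785 = 1.1881
τ₀ = 8FD/(πd³) = 8·355·29.0/(π·3.7³) = 82360/159.13 = 517.56 MPa
τ_max = K·τ₀ = 1.1881 × 517.56 = 614.94 MPa

615 MPa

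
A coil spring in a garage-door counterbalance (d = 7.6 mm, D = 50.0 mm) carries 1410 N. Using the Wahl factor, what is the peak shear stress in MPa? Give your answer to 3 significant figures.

502 MPa

Spring index C = D/d = 50.0/7.6 = 6.5789
K_W = (4C−1)/(4C−4) + 0.615/C = 25.316/22.316 + 0.0935 = 1.2279
τ₀ = 8FD/(πd³) = 8·1410·50.0/(π·7.6³) = 564000/1379.1 = 408.97 MPa
τ_max = K·τ₀ = 1.2279 × 408.97 = 502.18 MPa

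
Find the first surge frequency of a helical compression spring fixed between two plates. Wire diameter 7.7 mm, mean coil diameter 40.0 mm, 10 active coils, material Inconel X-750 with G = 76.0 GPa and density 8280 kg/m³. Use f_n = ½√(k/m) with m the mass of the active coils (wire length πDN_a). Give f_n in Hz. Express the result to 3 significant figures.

164 Hz

k = Gd⁴/(8D³N_a) = (76.0×10³)(7.7⁴)/(8·40.0³·10) = 52.18 N/mm = 52180 N/m
Wire length L = πDN_a = π·40.0·10 = 1256.6 mm
m = ρ·(πd²/4)·L = 8280 × 46.566×10⁻⁶ m² × 1.2566 m = 0.48452 kg
f_n = ½√(k/m) = 0.5·√(52180/0.48452) = 0.5·√(1.0769e+05) = 164.08 Hz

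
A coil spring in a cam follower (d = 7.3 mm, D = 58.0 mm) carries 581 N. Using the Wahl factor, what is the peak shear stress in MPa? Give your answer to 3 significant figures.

261 MPa

Spring index C = D/d = 58.0/7.3 = 7.9452
K_W = (4C−1)/(4C−4) + 0.615/C = 30.781/27.781 + 0.0774 = 1.1854
τ₀ = 8FD/(πd³) = 8·581·58.0/(π·7.3³) = 269584/1222.1 = 220.58 MPa
τ_max = K·τ₀ = 1.1854 × 220.58 = 261.48 MPa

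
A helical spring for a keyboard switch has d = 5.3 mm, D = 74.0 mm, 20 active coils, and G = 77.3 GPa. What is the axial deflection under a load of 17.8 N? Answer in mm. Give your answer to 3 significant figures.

18.9 mm

k = Gd⁴/(8D³N_a) = (77.3×10³)(5.3⁴)/(8·74.0³·20) = 0.94074 N/mm
δ = F/k = 17.8 / 0.94074 = 18.921 mm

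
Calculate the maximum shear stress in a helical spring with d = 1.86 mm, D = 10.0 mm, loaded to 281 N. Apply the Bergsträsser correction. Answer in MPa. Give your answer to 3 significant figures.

Spring index C = D/d = 10.0/1.86 = 5.3763
K_B = (4C+2)/(4C−3) = 23.505/18.505 = 1.2702
τ₀ = 8FD/(πd³) = 8·281·10.0/(π·1.86³) = 22480/20.216 = 1112 MPa
τ_max = K·τ₀ = 1.2702 × 1112 = 1412.5 MPa

1410 MPa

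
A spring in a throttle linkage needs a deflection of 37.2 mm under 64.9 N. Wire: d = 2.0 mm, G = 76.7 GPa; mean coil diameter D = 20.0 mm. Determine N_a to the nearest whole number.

Required rate k = F/δ = 64.9/37.2 = 1.7446 N/mm
N_a = Gd⁴/(8D³k) = (76.7×10³ × 2.0⁴)/(8 × 20.0³ × 1.7446)
    = 1.2272e+06 / 111656 = 10.99 → 11 coils

11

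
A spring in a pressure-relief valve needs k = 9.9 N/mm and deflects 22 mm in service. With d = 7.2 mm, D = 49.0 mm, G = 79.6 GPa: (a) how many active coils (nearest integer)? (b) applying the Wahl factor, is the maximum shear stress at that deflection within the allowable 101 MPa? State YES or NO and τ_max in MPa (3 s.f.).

N_a = Gd⁴/(8D³k) = (79.6×10³)(7.2⁴)/(8·49.0³·9.9) = 22.96 → N_a = 23
Actual rate k = Gd⁴/(8D³·23) = 9.8818 N/mm
Working load F = kδ = 9.8818·22 = 217.4 N
C = 49.0/7.2 = 6.8056; K_W = (4C−1)/(4C−4)+0.615/C = 1.2196
τ_max = K_W·8FD/(πd³) = 1.2196·72.677 = 88.634 MPa
τ_max ≤ 101 MPa → acceptable

(a) 23 coils; (b) YES, τ_max = 88.6 MPa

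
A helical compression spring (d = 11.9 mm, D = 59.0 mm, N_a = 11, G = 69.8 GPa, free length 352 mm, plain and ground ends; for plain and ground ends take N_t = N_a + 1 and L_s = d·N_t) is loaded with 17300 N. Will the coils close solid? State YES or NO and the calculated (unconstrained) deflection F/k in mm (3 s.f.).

YES, δ = 223 mm

k = Gd⁴/(8D³N_a) = (69.8×10³)(11.9⁴)/(8·59.0³·11) = 77.447 N/mm
N_t = 12; L_s = 11.9·12 = 142.8 mm; δ_solid = L₀ − L_s = 352 − 142.8 = 209.2 mm
δ = F/k = 17300/77.447 = 223.38 mm
δ ≥ δ_solid → spring goes solid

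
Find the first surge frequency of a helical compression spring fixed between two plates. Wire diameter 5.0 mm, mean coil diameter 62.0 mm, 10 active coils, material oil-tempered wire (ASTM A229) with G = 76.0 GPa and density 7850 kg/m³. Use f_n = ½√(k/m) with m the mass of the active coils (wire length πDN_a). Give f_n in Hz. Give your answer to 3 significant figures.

k = Gd⁴/(8D³N_a) = (76.0×10³)(5.0⁴)/(8·62.0³·10) = 2.4913 N/mm = 2491.3 N/m
Wire length L = πDN_a = π·62.0·10 = 1947.8 mm
m = ρ·(πd²/4)·L = 7850 × 19.635×10⁻⁶ m² × 1.9478 m = 0.30022 kg
f_n = ½√(k/m) = 0.5·√(2491.3/0.30022) = 0.5·√(8298.3) = 45.547 Hz

45.5 Hz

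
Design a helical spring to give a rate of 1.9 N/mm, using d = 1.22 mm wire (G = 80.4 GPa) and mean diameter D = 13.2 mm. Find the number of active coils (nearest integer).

5

N_a = Gd⁴/(8D³k) = (80.4×10³ × 1.22⁴)/(8 × 13.2³ × 1.9)
    = 178113 / 34959.5 = 5.095 → 5 coils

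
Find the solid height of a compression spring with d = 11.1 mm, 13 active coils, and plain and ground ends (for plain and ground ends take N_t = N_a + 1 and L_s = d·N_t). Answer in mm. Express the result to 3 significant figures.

155 mm

plain and ground ends: N_t = N_a + 1 = 13 + 1 = 14
L_s = d·N_t = 11.1 × 14 = 155.4 mm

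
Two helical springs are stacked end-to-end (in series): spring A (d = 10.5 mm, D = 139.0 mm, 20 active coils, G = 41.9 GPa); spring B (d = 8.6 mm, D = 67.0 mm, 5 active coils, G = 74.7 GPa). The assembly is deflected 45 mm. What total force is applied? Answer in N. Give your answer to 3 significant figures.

51.5 N

k_A = Gd⁴/(8D³N_a) = (41.9×10³)(10.5⁴)/(8·139.0³·20) = 1.1852 N/mm
k_B = Gd⁴/(8D³N_a) = (74.7×10³)(8.6⁴)/(8·67.0³·5) = 33.965 N/mm
Series: 1/k_eq = 1/1.1852 + 1/33.965 = 0.87315; k_eq = 1.1453 N/mm
F = k_eq·δ = 1.1453·45 = 51.537 N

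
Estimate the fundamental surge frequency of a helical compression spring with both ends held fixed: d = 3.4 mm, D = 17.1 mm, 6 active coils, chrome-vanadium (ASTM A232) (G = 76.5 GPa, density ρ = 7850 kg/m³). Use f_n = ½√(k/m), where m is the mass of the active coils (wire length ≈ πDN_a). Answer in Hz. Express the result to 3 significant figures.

k = Gd⁴/(8D³N_a) = (76.5×10³)(3.4⁴)/(8·17.1³·6) = 42.594 N/mm = 42594 N/m
Wire length L = πDN_a = π·17.1·6 = 322.33 mm
m = ρ·(πd²/4)·L = 7850 × 9.0792×10⁻⁶ m² × 0.32233 m = 0.022973 kg
f_n = ½√(k/m) = 0.5·√(42594/0.022973) = 0.5·√(1.8541e+06) = 680.83 Hz

681 Hz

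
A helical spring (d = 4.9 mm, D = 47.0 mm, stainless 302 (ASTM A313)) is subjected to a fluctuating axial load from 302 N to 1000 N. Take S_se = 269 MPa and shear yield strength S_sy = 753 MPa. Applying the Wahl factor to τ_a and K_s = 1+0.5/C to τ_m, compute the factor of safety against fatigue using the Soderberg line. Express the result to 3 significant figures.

0.409

C = D/d = 47.0/4.9 = 9.5918; K_W = (4C−1)/(4C−4)+0.615/C = 1.1514; K_s = 1+0.5/C = 1.0521
F_a = (F_max−F_min)/2 = 349 N; F_m = (F_max+F_min)/2 = 651 N
τ_a = K_W·8F_aD/(πd³) = 1.1514 × 355.04 = 408.79 MPa
τ_m = K_s·8F_mD/(πd³) = 1.0521 × 662.26 = 696.79 MPa
Soderberg: 1/n_f = τ_a/S_se + τ_m/S_sy = 408.79/269 + 696.79/753 = 1.51968 + 0.92535 = 2.445
n_f = 1/2.445 = 0.409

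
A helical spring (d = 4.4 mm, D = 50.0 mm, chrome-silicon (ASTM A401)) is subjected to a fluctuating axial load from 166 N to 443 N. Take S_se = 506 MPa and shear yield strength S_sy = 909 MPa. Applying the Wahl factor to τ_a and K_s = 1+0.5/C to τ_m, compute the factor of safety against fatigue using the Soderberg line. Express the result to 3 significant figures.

1.02

C = D/d = 50.0/4.4 = 11.3636; K_W = (4C−1)/(4C−4)+0.615/C = 1.1265; K_s = 1+0.5/C = 1.0440
F_a = (F_max−F_min)/2 = 138.5 N; F_m = (F_max+F_min)/2 = 304.5 N
τ_a = K_W·8F_aD/(πd³) = 1.1265 × 207.02 = 233.2 MPa
τ_m = K_s·8F_mD/(πd³) = 1.0440 × 455.13 = 475.16 MPa
Soderberg: 1/n_f = τ_a/S_se + τ_m/S_sy = 233.2/506 + 475.16/909 = 0.46087 + 0.52273 = 0.9836
n_f = 1/0.9836 = 1.017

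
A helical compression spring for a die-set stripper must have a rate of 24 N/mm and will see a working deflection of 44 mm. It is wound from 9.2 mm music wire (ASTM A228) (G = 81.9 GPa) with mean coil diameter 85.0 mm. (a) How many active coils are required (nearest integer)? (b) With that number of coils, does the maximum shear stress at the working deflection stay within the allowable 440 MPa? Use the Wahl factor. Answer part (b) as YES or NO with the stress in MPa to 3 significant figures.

(a) 5 coils; (b) YES, τ_max = 338 MPa

N_a = Gd⁴/(8D³k) = (81.9×10³)(9.2⁴)/(8·85.0³·24) = 4.976 → N_a = 5
Actual rate k = Gd⁴/(8D³·5) = 23.885 N/mm
Working load F = kδ = 23.885·44 = 1050.9 N
C = 85.0/9.2 = 9.2391; K_W = (4C−1)/(4C−4)+0.615/C = 1.1576
τ_max = K_W·8FD/(πd³) = 1.1576·292.12 = 338.16 MPa
τ_max ≤ 440 MPa → acceptable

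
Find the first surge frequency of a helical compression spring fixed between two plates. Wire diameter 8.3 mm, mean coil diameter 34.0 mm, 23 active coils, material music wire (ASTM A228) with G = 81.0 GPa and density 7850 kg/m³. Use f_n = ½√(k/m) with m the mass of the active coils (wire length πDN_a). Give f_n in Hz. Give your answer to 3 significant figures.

113 Hz

k = Gd⁴/(8D³N_a) = (81.0×10³)(8.3⁴)/(8·34.0³·23) = 53.155 N/mm = 53155 N/m
Wire length L = πDN_a = π·34.0·23 = 2456.7 mm
m = ρ·(πd²/4)·L = 7850 × 54.106×10⁻⁶ m² × 2.4567 m = 1.0435 kg
f_n = ½√(k/m) = 0.5·√(53155/1.0435) = 0.5·√(50941) = 112.85 Hz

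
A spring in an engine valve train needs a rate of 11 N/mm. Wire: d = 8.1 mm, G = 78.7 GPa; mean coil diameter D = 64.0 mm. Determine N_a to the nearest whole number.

15

N_a = Gd⁴/(8D³k) = (78.7×10³ × 8.1⁴)/(8 × 64.0³ × 11)
    = 3.38778e+08 / 2.30687e+07 = 14.69 → 15 coils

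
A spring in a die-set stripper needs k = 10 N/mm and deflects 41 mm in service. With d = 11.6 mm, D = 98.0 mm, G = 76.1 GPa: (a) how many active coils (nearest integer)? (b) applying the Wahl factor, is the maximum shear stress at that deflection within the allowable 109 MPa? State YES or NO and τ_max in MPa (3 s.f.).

(a) 18 coils; (b) YES, τ_max = 78.2 MPa

N_a = Gd⁴/(8D³k) = (76.1×10³)(11.6⁴)/(8·98.0³·10) = 18.3 → N_a = 18
Actual rate k = Gd⁴/(8D³·18) = 10.167 N/mm
Working load F = kδ = 10.167·41 = 416.83 N
C = 98.0/11.6 = 8.4483; K_W = (4C−1)/(4C−4)+0.615/C = 1.1735
τ_max = K_W·8FD/(πd³) = 1.1735·66.643 = 78.204 MPa
τ_max ≤ 109 MPa → acceptable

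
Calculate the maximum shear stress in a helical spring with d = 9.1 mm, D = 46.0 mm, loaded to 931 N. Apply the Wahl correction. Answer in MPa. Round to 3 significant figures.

189 MPa

Spring index C = D/d = 46.0/9.1 = 5.0549
K_W = (4C−1)/(4C−4) + 0.615/C = 19.220/16.220 + 0.1217 = 1.3066
τ₀ = 8FD/(πd³) = 8·931·46.0/(π·9.1³) = 342608/2367.4 = 144.72 MPa
τ_max = K·τ₀ = 1.3066 × 144.72 = 189.09 MPa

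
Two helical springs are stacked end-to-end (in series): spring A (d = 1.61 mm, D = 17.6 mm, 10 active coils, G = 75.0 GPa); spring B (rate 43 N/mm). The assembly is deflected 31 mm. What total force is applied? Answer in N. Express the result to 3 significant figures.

34.9 N

k_A = Gd⁴/(8D³N_a) = (75.0×10³)(1.61⁴)/(8·17.6³·10) = 1.1554 N/mm
Series: 1/k_eq = 1/1.1554 + 1/43 = 0.88875; k_eq = 1.1252 N/mm
F = k_eq·δ = 1.1252·31 = 34.881 N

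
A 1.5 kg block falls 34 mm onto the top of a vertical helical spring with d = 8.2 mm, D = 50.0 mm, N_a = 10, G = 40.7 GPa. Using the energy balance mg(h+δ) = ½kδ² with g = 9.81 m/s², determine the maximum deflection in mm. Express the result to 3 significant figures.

8.22 mm

k = Gd⁴/(8D³N_a) = (40.7×10³)(8.2⁴)/(8·50.0³·10) = 18.401 N/mm
W = mg = 1.5 × 9.81 = 14.715 N
½kδ² − Wδ − Wh = 0 → δ = (W + √(W² + 2kWh))/k
δ = (14.715 + √(216.53 + 18412.8))/18.401 = (14.715 + 136.49)/18.401 = 8.217 mm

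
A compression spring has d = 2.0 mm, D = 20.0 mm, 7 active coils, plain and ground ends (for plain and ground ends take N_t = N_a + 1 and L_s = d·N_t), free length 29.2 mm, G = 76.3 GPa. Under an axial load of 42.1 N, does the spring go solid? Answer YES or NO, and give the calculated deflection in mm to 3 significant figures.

k = Gd⁴/(8D³N_a) = (76.3×10³)(2.0⁴)/(8·20.0³·7) = 2.725 N/mm
N_t = 8; L_s = 2.0·8 = 16 mm; δ_solid = L₀ − L_s = 29.2 − 16 = 13.2 mm
δ = F/k = 42.1/2.725 = 15.45 mm
δ ≥ δ_solid → spring goes solid

YES, δ = 15.4 mm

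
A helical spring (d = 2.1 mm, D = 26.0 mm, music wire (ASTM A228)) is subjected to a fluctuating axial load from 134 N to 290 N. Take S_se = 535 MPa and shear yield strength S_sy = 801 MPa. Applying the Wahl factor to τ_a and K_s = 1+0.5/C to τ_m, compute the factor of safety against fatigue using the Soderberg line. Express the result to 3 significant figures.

0.319

C = D/d = 26.0/2.1 = 12.3810; K_W = (4C−1)/(4C−4)+0.615/C = 1.1156; K_s = 1+0.5/C = 1.0404
F_a = (F_max−F_min)/2 = 78 N; F_m = (F_max+F_min)/2 = 212 N
τ_a = K_W·8F_aD/(πd³) = 1.1156 × 557.64 = 622.08 MPa
τ_m = K_s·8F_mD/(πd³) = 1.0404 × 1515.6 = 1576.8 MPa
Soderberg: 1/n_f = τ_a/S_se + τ_m/S_sy = 622.08/535 + 1576.8/801 = 1.16277 + 1.96858 = 3.1314
n_f = 1/3.1314 = 0.3194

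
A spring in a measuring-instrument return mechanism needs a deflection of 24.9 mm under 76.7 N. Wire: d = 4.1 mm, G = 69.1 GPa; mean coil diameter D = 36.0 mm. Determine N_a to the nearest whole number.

17

Required rate k = F/δ = 76.7/24.9 = 3.0803 N/mm
N_a = Gd⁴/(8D³k) = (69.1×10³ × 4.1⁴)/(8 × 36.0³ × 3.0803)
    = 1.9526e+07 / 1.14972e+06 = 16.98 → 17 coils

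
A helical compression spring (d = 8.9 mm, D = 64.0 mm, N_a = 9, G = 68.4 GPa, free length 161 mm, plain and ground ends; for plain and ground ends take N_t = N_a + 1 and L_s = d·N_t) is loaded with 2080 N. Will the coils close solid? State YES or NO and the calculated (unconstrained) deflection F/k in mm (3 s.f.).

k = Gd⁴/(8D³N_a) = (68.4×10³)(8.9⁴)/(8·64.0³·9) = 22.738 N/mm
N_t = 10; L_s = 8.9·10 = 89 mm; δ_solid = L₀ − L_s = 161 − 89 = 72 mm
δ = F/k = 2080/22.738 = 91.479 mm
δ ≥ δ_solid → spring goes solid

YES, δ = 91.5 mm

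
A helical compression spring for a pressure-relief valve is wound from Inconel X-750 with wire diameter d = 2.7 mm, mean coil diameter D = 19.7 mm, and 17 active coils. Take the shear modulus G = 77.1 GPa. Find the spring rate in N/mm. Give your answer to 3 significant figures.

k = Gd⁴/(8D³N_a) = (77.1×10³ × 2.7⁴) / (8 × 19.7³ × 17)
  = 4.09741e+06 / 1.03977e+06 = 3.9407 N/mm

3.94 N/mm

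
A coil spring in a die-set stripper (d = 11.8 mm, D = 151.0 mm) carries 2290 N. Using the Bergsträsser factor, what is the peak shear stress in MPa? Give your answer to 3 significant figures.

592 MPa

Spring index C = D/d = 151.0/11.8 = 12.7966
K_B = (4C+2)/(4C−3) = 53.186/48.186 = 1.1038
τ₀ = 8FD/(πd³) = 8·2290·151.0/(π·11.8³) = 2.76632e+06/5161.7 = 535.93 MPa
τ_max = K·τ₀ = 1.1038 × 535.93 = 591.54 MPa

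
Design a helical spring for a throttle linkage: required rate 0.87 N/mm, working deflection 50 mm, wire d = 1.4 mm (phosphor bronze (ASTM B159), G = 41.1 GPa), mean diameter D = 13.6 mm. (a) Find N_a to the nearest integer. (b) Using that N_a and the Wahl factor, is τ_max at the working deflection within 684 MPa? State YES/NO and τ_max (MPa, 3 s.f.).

(a) 9 coils; (b) YES, τ_max = 632 MPa

N_a = Gd⁴/(8D³k) = (41.1×10³)(1.4⁴)/(8·13.6³·0.87) = 9.018 → N_a = 9
Actual rate k = Gd⁴/(8D³·9) = 0.87178 N/mm
Working load F = kδ = 0.87178·50 = 43.589 N
C = 13.6/1.4 = 9.7143; K_W = (4C−1)/(4C−4)+0.615/C = 1.1494
τ_max = K_W·8FD/(πd³) = 1.1494·550.14 = 632.31 MPa
τ_max ≤ 684 MPa → acceptable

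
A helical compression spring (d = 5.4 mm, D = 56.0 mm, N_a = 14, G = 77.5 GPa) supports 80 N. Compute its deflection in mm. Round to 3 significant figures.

23.9 mm

k = Gd⁴/(8D³N_a) = (77.5×10³)(5.4⁴)/(8·56.0³·14) = 3.3504 N/mm
δ = F/k = 80 / 3.3504 = 23.878 mm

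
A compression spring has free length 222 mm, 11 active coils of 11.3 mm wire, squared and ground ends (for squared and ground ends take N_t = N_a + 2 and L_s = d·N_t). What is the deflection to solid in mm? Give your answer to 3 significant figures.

75.1 mm

N_t = 13; L_s = 11.3·13 = 146.9 mm
δ_solid = L₀ − L_s = 222 − 146.9 = 75.1 mm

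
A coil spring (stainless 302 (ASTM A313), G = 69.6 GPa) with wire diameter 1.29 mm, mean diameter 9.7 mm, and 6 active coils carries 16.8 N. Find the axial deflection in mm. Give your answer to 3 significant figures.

3.82 mm

k = Gd⁴/(8D³N_a) = (69.6×10³)(1.29⁴)/(8·9.7³·6) = 4.3996 N/mm
δ = F/k = 16.8 / 4.3996 = 3.8185 mm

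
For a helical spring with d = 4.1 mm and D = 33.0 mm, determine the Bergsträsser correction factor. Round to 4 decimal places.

C = D/d = 33.0/4.1 = 8.0488
K_B = (4C+2)/(4C−3) = 34.195/29.195 = 1.1713

1.1713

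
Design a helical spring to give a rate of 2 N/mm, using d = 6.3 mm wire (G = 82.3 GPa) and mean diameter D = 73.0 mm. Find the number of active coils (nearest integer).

N_a = Gd⁴/(8D³k) = (82.3×10³ × 6.3⁴)/(8 × 73.0³ × 2)
    = 1.29647e+08 / 6.22427e+06 = 20.83 → 21 coils

21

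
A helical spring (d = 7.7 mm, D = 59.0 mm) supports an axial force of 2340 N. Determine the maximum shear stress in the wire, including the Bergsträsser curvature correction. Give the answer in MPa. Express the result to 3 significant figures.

909 MPa

Spring index C = D/d = 59.0/7.7 = 7.6623
K_B = (4C+2)/(4C−3) = 32.649/27.649 = 1.1808
τ₀ = 8FD/(πd³) = 8·2340·59.0/(π·7.7³) = 1.10448e+06/1434.2 = 770.08 MPa
τ_max = K·τ₀ = 1.1808 × 770.08 = 909.34 MPa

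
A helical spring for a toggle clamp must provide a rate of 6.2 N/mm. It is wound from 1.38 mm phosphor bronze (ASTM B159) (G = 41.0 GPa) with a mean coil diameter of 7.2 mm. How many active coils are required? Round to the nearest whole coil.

8

N_a = Gd⁴/(8D³k) = (41.0×10³ × 1.38⁴)/(8 × 7.2³ × 6.2)
    = 148696 / 18513.1 = 8.032 → 8 coils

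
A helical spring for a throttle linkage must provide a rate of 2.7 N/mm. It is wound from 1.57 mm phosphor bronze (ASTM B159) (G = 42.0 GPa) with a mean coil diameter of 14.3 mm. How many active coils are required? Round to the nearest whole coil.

N_a = Gd⁴/(8D³k) = (42.0×10³ × 1.57⁴)/(8 × 14.3³ × 2.7)
    = 255181 / 63162.9 = 4.04 → 4 coils

4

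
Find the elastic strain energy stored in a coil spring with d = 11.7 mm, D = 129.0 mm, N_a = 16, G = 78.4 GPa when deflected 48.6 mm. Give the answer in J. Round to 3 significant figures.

6.31 J

k = Gd⁴/(8D³N_a) = (78.4×10³)(11.7⁴)/(8·129.0³·16) = 5.3466 N/mm
U = ½kδ² = 0.5 × 5.3466 × 48.6² = 6314.3 N·mm = 6.3143 J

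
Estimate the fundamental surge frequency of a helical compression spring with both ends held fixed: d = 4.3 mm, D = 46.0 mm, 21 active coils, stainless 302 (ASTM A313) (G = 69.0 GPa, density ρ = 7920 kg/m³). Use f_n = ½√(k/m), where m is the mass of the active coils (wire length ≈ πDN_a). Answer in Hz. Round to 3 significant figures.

32.1 Hz

k = Gd⁴/(8D³N_a) = (69.0×10³)(4.3⁴)/(8·46.0³·21) = 1.4426 N/mm = 1442.6 N/m
Wire length L = πDN_a = π·46.0·21 = 3034.8 mm
m = ρ·(πd²/4)·L = 7920 × 14.522×10⁻⁶ m² × 3.0348 m = 0.34904 kg
f_n = ½√(k/m) = 0.5·√(1442.6/0.34904) = 0.5·√(4133) = 32.144 Hz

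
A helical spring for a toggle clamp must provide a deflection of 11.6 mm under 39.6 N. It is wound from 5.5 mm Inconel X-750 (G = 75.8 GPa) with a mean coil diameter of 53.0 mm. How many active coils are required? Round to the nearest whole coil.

Required rate k = F/δ = 39.6/11.6 = 3.4138 N/mm
N_a = Gd⁴/(8D³k) = (75.8×10³ × 5.5⁴)/(8 × 53.0³ × 3.4138)
    = 6.93617e+07 / 4.06588e+06 = 17.06 → 17 coils

17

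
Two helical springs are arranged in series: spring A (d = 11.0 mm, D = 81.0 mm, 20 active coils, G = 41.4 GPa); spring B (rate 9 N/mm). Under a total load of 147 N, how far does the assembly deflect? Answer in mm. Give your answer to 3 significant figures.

37.0 mm

k_A = Gd⁴/(8D³N_a) = (41.4×10³)(11.0⁴)/(8·81.0³·20) = 7.1285 N/mm
Series: 1/k_eq = 1/7.1285 + 1/9 = 0.25139; k_eq = 3.9778 N/mm
δ = F/k_eq = 147/3.9778 = 36.955 mm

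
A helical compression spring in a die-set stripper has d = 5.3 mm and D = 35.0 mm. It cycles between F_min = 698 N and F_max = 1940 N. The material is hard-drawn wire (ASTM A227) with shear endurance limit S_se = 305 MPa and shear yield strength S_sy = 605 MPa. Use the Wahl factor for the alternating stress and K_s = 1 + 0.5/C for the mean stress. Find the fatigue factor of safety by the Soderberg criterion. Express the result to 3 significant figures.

0.345

C = D/d = 35.0/5.3 = 6.6038; K_W = (4C−1)/(4C−4)+0.615/C = 1.2270; K_s = 1+0.5/C = 1.0757
F_a = (F_max−F_min)/2 = 621 N; F_m = (F_max+F_min)/2 = 1319 N
τ_a = K_W·8F_aD/(πd³) = 1.2270 × 371.77 = 456.15 MPa
τ_m = K_s·8F_mD/(πd³) = 1.0757 × 789.63 = 849.42 MPa
Soderberg: 1/n_f = τ_a/S_se + τ_m/S_sy = 456.15/305 + 849.42/605 = 1.49556 + 1.40400 = 2.8996
n_f = 1/2.8996 = 0.3449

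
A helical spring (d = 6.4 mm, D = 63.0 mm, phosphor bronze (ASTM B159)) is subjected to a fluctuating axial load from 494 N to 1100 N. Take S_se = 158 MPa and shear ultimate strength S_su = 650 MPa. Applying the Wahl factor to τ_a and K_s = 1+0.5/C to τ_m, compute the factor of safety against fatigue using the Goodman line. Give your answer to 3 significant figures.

0.468

C = D/d = 63.0/6.4 = 9.8438; K_W = (4C−1)/(4C−4)+0.615/C = 1.1473; K_s = 1+0.5/C = 1.0508
F_a = (F_max−F_min)/2 = 303 N; F_m = (F_max+F_min)/2 = 797 N
τ_a = K_W·8F_aD/(πd³) = 1.1473 × 185.43 = 212.74 MPa
τ_m = K_s·8F_mD/(πd³) = 1.0508 × 487.75 = 512.53 MPa
Goodman: 1/n_f = τ_a/S_se + τ_m/S_su = 212.74/158 + 512.53/650 = 1.34647 + 0.78850 = 2.135
n_f = 1/2.135 = 0.4684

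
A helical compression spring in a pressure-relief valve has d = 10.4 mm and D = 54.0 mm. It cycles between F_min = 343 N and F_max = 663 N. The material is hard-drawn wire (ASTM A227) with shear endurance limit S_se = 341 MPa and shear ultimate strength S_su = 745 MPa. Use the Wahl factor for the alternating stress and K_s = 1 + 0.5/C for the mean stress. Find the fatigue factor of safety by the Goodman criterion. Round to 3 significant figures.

6.06

C = D/d = 54.0/10.4 = 5.1923; K_W = (4C−1)/(4C−4)+0.615/C = 1.2973; K_s = 1+0.5/C = 1.0963
F_a = (F_max−F_min)/2 = 160 N; F_m = (F_max+F_min)/2 = 503 N
τ_a = K_W·8F_aD/(πd³) = 1.2973 × 19.559 = 25.375 MPa
τ_m = K_s·8F_mD/(πd³) = 1.0963 × 61.49 = 67.411 MPa
Goodman: 1/n_f = τ_a/S_se + τ_m/S_su = 25.375/341 + 67.411/745 = 0.07441 + 0.09048 = 0.1649
n_f = 1/0.1649 = 6.064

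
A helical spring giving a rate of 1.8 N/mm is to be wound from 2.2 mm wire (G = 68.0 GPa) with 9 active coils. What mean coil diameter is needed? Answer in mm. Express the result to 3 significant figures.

D = (Gd⁴/(8N_a·k))^(1/3) = (68.0×10³·2.2⁴/(8·9·1.8))^(1/3)
  = (12291.2)^(1/3) = 23.0780 mm

23.1 mm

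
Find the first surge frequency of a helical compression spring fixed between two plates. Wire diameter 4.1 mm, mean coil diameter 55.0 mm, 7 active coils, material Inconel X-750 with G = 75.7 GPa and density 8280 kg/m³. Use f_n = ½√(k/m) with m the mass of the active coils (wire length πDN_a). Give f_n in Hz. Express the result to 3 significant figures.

65.9 Hz

k = Gd⁴/(8D³N_a) = (75.7×10³)(4.1⁴)/(8·55.0³·7) = 2.2959 N/mm = 2295.9 N/m
Wire length L = πDN_a = π·55.0·7 = 1209.5 mm
m = ρ·(πd²/4)·L = 8280 × 13.203×10⁻⁶ m² × 1.2095 m = 0.13222 kg
f_n = ½√(k/m) = 0.5·√(2295.9/0.13222) = 0.5·√(17364) = 65.887 Hz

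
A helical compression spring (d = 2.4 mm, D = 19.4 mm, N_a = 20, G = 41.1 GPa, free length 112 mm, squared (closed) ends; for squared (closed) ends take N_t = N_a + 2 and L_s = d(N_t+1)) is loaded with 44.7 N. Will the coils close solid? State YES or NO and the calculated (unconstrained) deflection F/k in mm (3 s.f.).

k = Gd⁴/(8D³N_a) = (41.1×10³)(2.4⁴)/(8·19.4³·20) = 1.1672 N/mm
N_t = 22; L_s = 2.4·23 = 55.2 mm; δ_solid = L₀ − L_s = 112 − 55.2 = 56.8 mm
δ = F/k = 44.7/1.1672 = 38.295 mm
δ < δ_solid → spring does not go solid

NO, δ = 38.3 mm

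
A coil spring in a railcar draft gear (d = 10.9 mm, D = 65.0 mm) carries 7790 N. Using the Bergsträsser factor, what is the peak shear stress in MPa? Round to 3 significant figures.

1230 MPa

Spring index C = D/d = 65.0/10.9 = 5.9633
K_B = (4C+2)/(4C−3) = 25.853/20.853 = 1.2398
τ₀ = 8FD/(πd³) = 8·7790·65.0/(π·10.9³) = 4.0508e+06/4068.5 = 995.66 MPa
τ_max = K·τ₀ = 1.2398 × 995.66 = 1234.4 MPa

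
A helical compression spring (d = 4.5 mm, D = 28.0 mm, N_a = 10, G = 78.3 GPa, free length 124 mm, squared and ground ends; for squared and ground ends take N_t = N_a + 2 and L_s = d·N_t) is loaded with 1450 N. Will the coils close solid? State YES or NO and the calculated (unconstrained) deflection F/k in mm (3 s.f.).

k = Gd⁴/(8D³N_a) = (78.3×10³)(4.5⁴)/(8·28.0³·10) = 18.283 N/mm
N_t = 12; L_s = 4.5·12 = 54 mm; δ_solid = L₀ − L_s = 124 − 54 = 70 mm
δ = F/k = 1450/18.283 = 79.309 mm
δ ≥ δ_solid → spring goes solid

YES, δ = 79.3 mm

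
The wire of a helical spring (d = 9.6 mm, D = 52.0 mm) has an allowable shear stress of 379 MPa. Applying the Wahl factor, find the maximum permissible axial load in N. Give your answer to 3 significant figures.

1970 N

C = D/d = 52.0/9.6 = 5.4167
K_W = (4C−1)/(4C−4) + 0.615/C = 20.667/17.667 + 0.1135 = 1.2833
τ_max = K·8FD/(πd³) → F_max = τ_allow·πd³/(8DK)
F_max = 379·π·9.6³/(8·52.0·1.2833) = 1.0534e+06/533.87 = 1973.2 N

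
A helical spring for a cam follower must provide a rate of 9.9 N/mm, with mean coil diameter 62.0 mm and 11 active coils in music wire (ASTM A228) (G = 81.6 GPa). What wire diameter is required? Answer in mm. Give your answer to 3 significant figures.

7.10 mm

d = (8D³N_a·k / G)^(1/4) = (8·62.0³·11·9.9 / (81.6×10³))^0.25
  = (2544.5)^0.25 = 7.1023 mm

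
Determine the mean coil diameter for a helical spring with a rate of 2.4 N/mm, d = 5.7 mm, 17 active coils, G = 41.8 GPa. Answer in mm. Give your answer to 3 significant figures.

D = (Gd⁴/(8N_a·k))^(1/3) = (41.8×10³·5.7⁴/(8·17·2.4))^(1/3)
  = (135184)^(1/3) = 51.3226 mm

51.3 mm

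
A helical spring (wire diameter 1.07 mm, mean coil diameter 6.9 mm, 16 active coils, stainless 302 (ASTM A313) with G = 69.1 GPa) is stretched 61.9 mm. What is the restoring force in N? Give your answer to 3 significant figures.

133 N

k = Gd⁴/(8D³N_a) = (69.1×10³)(1.07⁴)/(8·6.9³·16) = 2.1541 N/mm
F = k·δ = 2.1541 × 61.9 = 133.34 N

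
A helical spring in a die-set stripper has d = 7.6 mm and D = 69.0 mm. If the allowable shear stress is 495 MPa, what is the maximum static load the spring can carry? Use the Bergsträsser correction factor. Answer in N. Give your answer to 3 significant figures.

C = D/d = 69.0/7.6 = 9.0789
K_B = (4C+2)/(4C−3) = 38.316/33.316 = 1.1501
τ_max = K·8FD/(πd³) → F_max = τ_allow·πd³/(8DK)
F_max = 495·π·7.6³/(8·69.0·1.1501) = 6.8265e+05/634.84 = 1075.3 N

1080 N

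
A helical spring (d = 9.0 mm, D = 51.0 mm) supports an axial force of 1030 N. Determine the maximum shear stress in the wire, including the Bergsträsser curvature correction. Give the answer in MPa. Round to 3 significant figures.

230 MPa

Spring index C = D/d = 51.0/9.0 = 5.6667
K_B = (4C+2)/(4C−3) = 24.667/19.667 = 1.2542
τ₀ = 8FD/(πd³) = 8·1030·51.0/(π·9.0³) = 420240/2290.2 = 183.49 MPa
τ_max = K·τ₀ = 1.2542 × 183.49 = 230.14 MPa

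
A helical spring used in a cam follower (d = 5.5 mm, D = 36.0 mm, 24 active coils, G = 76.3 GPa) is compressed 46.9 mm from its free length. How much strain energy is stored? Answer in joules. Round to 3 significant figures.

k = Gd⁴/(8D³N_a) = (76.3×10³)(5.5⁴)/(8·36.0³·24) = 7.7941 N/mm
U = ½kδ² = 0.5 × 7.7941 × 46.9² = 8572 N·mm = 8.572 J

8.57 J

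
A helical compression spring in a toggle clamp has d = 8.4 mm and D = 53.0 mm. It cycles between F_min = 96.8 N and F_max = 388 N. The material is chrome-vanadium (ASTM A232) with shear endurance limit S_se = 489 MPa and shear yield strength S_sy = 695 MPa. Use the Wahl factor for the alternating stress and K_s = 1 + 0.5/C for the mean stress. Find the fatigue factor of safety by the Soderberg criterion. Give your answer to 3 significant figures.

5.89

C = D/d = 53.0/8.4 = 6.3095; K_W = (4C−1)/(4C−4)+0.615/C = 1.2387; K_s = 1+0.5/C = 1.0792
F_a = (F_max−F_min)/2 = 145.6 N; F_m = (F_max+F_min)/2 = 242.4 N
τ_a = K_W·8F_aD/(πd³) = 1.2387 × 33.154 = 41.069 MPa
τ_m = K_s·8F_mD/(πd³) = 1.0792 × 55.196 = 59.57 MPa
Soderberg: 1/n_f = τ_a/S_se + τ_m/S_sy = 41.069/489 + 59.57/695 = 0.08399 + 0.08571 = 0.1697
n_f = 1/0.1697 = 5.893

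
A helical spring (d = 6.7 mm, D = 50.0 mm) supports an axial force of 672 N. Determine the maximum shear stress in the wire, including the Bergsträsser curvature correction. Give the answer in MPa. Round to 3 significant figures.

Spring index C = D/d = 50.0/6.7 = 7.4627
K_B = (4C+2)/(4C−3) = 31.851/26.851 = 1.1862
τ₀ = 8FD/(πd³) = 8·672·50.0/(π·6.7³) = 268800/944.87 = 284.48 MPa
τ_max = K·τ₀ = 1.1862 × 284.48 = 337.46 MPa

337 MPa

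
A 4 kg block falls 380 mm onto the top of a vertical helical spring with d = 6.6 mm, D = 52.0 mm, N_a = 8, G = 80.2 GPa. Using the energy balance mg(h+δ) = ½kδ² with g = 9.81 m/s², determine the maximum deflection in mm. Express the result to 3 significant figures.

44.4 mm

k = Gd⁴/(8D³N_a) = (80.2×10³)(6.6⁴)/(8·52.0³·8) = 16.911 N/mm
W = mg = 4 × 9.81 = 39.24 N
½kδ² − Wδ − Wh = 0 → δ = (W + √(W² + 2kWh))/k
δ = (39.24 + √(1539.8 + 504316))/16.911 = (39.24 + 711.24)/16.911 = 44.379 mm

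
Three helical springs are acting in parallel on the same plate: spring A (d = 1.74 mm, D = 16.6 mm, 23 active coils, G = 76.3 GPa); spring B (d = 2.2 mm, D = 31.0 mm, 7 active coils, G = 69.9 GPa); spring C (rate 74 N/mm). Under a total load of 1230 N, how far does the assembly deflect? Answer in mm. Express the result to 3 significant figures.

k_A = Gd⁴/(8D³N_a) = (76.3×10³)(1.74⁴)/(8·16.6³·23) = 0.83096 N/mm
k_B = Gd⁴/(8D³N_a) = (69.9×10³)(2.2⁴)/(8·31.0³·7) = 0.98151 N/mm
Parallel: k_eq = 0.83096 + 0.98151 + 74 = 75.812 N/mm
δ = F/k_eq = 1230/75.812 = 16.224 mm

16.2 mm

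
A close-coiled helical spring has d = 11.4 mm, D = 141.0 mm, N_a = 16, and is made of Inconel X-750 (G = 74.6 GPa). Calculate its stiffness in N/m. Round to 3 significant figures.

k = Gd⁴/(8D³N_a) = (74.6×10³ × 11.4⁴) / (8 × 141.0³ × 16)
  = 1.25996e+09 / 3.58812e+08 = 3.5115 N/mm = 3511.5 N/m

3510 N/m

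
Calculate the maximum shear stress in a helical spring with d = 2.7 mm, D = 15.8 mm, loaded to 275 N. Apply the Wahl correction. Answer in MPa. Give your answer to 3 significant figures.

708 MPa

Spring index C = D/d = 15.8/2.7 = 5.8519
K_W = (4C−1)/(4C−4) + 0.615/C = 22.407/19.407 + 0.1051 = 1.2597
τ₀ = 8FD/(πd³) = 8·275·15.8/(π·2.7³) = 34760/61.836 = 562.13 MPa
τ_max = K·τ₀ = 1.2597 × 562.13 = 708.1 MPa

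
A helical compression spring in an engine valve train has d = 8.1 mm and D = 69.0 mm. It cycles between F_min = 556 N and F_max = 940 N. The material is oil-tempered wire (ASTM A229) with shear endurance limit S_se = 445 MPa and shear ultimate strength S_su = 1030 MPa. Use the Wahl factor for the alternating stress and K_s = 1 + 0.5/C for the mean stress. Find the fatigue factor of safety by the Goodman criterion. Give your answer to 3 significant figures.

2.37

C = D/d = 69.0/8.1 = 8.5185; K_W = (4C−1)/(4C−4)+0.615/C = 1.1719; K_s = 1+0.5/C = 1.0587
F_a = (F_max−F_min)/2 = 192 N; F_m = (F_max+F_min)/2 = 748 N
τ_a = K_W·8F_aD/(πd³) = 1.1719 × 63.48 = 74.395 MPa
τ_m = K_s·8F_mD/(πd³) = 1.0587 × 247.31 = 261.82 MPa
Goodman: 1/n_f = τ_a/S_se + τ_m/S_su = 74.395/445 + 261.82/1030 = 0.16718 + 0.25420 = 0.42138
n_f = 1/0.42138 = 2.373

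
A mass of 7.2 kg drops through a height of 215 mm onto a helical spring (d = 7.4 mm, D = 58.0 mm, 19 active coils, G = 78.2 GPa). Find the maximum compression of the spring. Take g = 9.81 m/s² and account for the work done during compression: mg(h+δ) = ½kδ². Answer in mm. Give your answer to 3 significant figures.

k = Gd⁴/(8D³N_a) = (78.2×10³)(7.4⁴)/(8·58.0³·19) = 7.9069 N/mm
W = mg = 7.2 × 9.81 = 70.632 N
½kδ² − Wδ − Wh = 0 → δ = (W + √(W² + 2kWh))/k
δ = (70.632 + √(4988.9 + 240146))/7.9069 = (70.632 + 495.11)/7.9069 = 71.551 mm

71.6 mm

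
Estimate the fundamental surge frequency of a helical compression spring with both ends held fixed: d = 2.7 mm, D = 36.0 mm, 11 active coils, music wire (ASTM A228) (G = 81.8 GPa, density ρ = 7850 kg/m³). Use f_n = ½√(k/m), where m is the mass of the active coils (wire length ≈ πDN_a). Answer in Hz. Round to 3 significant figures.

k = Gd⁴/(8D³N_a) = (81.8×10³)(2.7⁴)/(8·36.0³·11) = 1.0588 N/mm = 1058.8 N/m
Wire length L = πDN_a = π·36.0·11 = 1244.1 mm
m = ρ·(πd²/4)·L = 7850 × 5.7256×10⁻⁶ m² × 1.2441 m = 0.055915 kg
f_n = ½√(k/m) = 0.5·√(1058.8/0.055915) = 0.5·√(18936) = 68.804 Hz

68.8 Hz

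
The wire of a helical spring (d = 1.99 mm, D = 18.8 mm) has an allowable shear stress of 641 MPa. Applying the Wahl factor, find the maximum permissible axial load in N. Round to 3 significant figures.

91.4 N

C = D/d = 18.8/1.99 = 9.4472
K_W = (4C−1)/(4C−4) + 0.615/C = 36.789/33.789 + 0.0651 = 1.1539
τ_max = K·8FD/(πd³) → F_max = τ_allow·πd³/(8DK)
F_max = 641·π·1.99³/(8·18.8·1.1539) = 15870/173.54 = 91.444 N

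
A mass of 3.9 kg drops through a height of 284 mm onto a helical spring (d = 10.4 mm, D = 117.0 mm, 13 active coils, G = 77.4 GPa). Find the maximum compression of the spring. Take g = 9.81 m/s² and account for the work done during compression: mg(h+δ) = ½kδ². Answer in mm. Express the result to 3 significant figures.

70.7 mm

k = Gd⁴/(8D³N_a) = (77.4×10³)(10.4⁴)/(8·117.0³·13) = 5.436 N/mm
W = mg = 3.9 × 9.81 = 38.259 N
½kδ² − Wδ − Wh = 0 → δ = (W + √(W² + 2kWh))/k
δ = (38.259 + √(1463.8 + 118131))/5.436 = (38.259 + 345.83)/5.436 = 70.655 mm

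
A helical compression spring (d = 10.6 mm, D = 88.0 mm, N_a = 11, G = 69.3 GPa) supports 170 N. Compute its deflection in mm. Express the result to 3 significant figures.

11.7 mm

k = Gd⁴/(8D³N_a) = (69.3×10³)(10.6⁴)/(8·88.0³·11) = 14.589 N/mm
δ = F/k = 170 / 14.589 = 11.653 mm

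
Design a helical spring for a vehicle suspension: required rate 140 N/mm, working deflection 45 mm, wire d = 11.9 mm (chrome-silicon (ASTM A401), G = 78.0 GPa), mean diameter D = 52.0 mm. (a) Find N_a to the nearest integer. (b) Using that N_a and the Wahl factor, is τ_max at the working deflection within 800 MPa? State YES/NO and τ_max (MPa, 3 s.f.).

N_a = Gd⁴/(8D³k) = (78.0×10³)(11.9⁴)/(8·52.0³·140) = 9.932 → N_a = 10
Actual rate k = Gd⁴/(8D³·10) = 139.05 N/mm
Working load F = kδ = 139.05·45 = 6257.4 N
C = 52.0/11.9 = 4.3697; K_W = (4C−1)/(4C−4)+0.615/C = 1.3633
τ_max = K_W·8FD/(πd³) = 1.3633·491.7 = 670.33 MPa
τ_max ≤ 800 MPa → acceptable

(a) 10 coils; (b) YES, τ_max = 670 MPa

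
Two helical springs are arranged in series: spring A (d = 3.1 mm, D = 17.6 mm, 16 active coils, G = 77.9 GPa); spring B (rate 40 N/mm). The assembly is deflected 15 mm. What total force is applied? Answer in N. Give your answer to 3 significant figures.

k_A = Gd⁴/(8D³N_a) = (77.9×10³)(3.1⁴)/(8·17.6³·16) = 10.309 N/mm
Series: 1/k_eq = 1/10.309 + 1/40 = 0.122; k_eq = 8.1968 N/mm
F = k_eq·δ = 8.1968·15 = 122.95 N

123 N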